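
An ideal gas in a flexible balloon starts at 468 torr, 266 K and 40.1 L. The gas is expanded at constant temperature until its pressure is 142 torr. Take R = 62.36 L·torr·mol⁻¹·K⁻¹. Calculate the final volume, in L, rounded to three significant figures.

V₂ ≈ 132 L

Isothermal, so P V is constant: T₂ = T₁; V₂ = V₁·(P₁/P₂) = 132.2 L.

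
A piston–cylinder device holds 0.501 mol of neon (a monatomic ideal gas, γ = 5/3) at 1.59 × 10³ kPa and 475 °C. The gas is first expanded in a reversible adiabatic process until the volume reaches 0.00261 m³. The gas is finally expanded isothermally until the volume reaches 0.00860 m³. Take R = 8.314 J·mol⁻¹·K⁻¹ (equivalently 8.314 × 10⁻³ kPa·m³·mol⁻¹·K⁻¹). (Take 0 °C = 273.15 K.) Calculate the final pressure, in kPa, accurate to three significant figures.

Convert: T₁ = 748.1 K.
From PV = nRT: V₁ = nRT₁/P₁ = 0.001960 m³.
Adiabatic (γ = 5/3), T V^(γ−1) and P V^γ constant: T₂ = T₁·(V₁/V₂)^(γ−1) = 618.1 K; P₂ = P₁·(V₁/V₂)^γ = 986.4 kPa.
T constant ⇒ Boyle's law P V = const: T₃ = T₂; P₃ = P₂·(V₂/V₃) = 299.4 kPa.

P₃ ≈ 299 kPa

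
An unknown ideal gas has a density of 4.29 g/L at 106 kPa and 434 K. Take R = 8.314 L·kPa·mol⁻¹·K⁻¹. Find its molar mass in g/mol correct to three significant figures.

ρ = PM/(RT) ⇒ M = ρRT/P = (4.29 × 8.314 × 434.0) / 106

M ≈ 146 g/mol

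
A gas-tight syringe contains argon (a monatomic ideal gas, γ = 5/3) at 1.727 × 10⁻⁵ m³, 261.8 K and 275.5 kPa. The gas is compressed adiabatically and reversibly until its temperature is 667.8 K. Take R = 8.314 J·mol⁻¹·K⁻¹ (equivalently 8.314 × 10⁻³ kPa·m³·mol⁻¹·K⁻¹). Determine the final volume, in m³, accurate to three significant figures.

Reversible adiabatic, γ = 5/3: P₂ = P₁·(T₂/T₁)^(γ/(γ−1)) = 2863 kPa; V₂ = V₁·(T₁/T₂)^(1/(γ−1)) = 4.239e-06 m³.

V₂ ≈ 4.24e-06 m³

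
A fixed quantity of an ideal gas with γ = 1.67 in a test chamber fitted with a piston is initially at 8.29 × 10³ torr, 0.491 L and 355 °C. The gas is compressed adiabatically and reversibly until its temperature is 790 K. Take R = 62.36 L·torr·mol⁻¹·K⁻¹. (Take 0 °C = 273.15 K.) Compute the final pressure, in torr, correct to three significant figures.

Convert: T₁ = 628.1 K.
Reversible adiabatic, γ = 1.67: P₂ = P₁·(T₂/T₁)^(γ/(γ−1)) = 1.468e+04 torr; V₂ = V₁·(T₁/T₂)^(1/(γ−1)) = 0.3487 L.

P₂ ≈ 1.47e+04 torr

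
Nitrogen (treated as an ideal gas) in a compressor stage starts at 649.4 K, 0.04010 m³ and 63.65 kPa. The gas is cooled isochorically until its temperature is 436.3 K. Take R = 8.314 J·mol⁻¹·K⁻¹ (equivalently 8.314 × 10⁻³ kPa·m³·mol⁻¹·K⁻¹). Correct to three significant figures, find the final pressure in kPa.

P₂ ≈ 42.8 kPa

Isochoric, so P/T is constant: V₂ = V₁; P₂ = P₁·(T₂/T₁) = 42.76 kPa.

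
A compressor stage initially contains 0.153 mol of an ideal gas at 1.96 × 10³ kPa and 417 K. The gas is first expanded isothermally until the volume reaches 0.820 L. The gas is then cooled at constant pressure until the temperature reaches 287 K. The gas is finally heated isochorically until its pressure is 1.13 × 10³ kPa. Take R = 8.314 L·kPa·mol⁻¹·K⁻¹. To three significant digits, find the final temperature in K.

T₄ ≈ 501 K

From PV = nRT: V₁ = nRT₁/P₁ = 0.2706 L.
T constant ⇒ Boyle's law P V = const: T₂ = T₁; P₂ = P₁·(V₁/V₂) = 646.9 kPa.
Isobaric, so V/T is constant: P₃ = P₂; V₃ = V₂·(T₃/T₂) = 0.5644 L.
V constant ⇒ P ∝ T: V₄ = V₃; T₄ = T₃·(P₄/P₃) = 501.3 K.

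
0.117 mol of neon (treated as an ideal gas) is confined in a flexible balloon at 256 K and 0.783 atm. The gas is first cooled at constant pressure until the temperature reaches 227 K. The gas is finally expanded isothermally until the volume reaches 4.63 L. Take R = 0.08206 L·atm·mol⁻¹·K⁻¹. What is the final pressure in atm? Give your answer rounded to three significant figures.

From PV = nRT: V₁ = nRT₁/P₁ = 3.139 L.
P constant ⇒ V ∝ T: P₂ = P₁; V₂ = V₁·(T₂/T₁) = 2.783 L.
T constant ⇒ Boyle's law P V = const: T₃ = T₂; P₃ = P₂·(V₂/V₃) = 0.4707 atm.

P₃ ≈ 0.471 atm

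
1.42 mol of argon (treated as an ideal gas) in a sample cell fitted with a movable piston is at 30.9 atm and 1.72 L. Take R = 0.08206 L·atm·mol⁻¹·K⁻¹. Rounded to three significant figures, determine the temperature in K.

T ≈ 456 K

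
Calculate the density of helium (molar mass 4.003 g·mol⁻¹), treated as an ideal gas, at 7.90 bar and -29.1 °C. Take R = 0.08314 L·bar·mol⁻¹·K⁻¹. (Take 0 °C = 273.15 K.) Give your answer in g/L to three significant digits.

ρ = PM/(RT) = (7.90 × 4.003) / (0.08314 × 244.0)

ρ ≈ 1.56 g/L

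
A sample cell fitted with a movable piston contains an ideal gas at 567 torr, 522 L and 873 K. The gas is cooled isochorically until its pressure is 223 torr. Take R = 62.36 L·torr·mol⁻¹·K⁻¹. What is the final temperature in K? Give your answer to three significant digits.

T₂ ≈ 343 K

V constant ⇒ P ∝ T: V₂ = V₁; T₂ = T₁·(P₂/P₁) = 343.3 K.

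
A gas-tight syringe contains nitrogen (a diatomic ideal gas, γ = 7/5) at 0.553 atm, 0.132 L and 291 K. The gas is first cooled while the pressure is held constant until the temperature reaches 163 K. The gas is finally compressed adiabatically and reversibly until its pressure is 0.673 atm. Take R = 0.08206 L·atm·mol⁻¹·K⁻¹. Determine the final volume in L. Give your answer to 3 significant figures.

Isobaric, so V/T is constant: P₂ = P₁; V₂ = V₁·(T₂/T₁) = 0.07394 L.
Adiabatic (γ = 7/5), T V^(γ−1) and P V^γ constant: T₃ = T₂·(P₃/P₂)^((γ−1)/γ) = 172.4 K; V₃ = V₂·(P₂/P₃)^(1/γ) = 0.06426 L.

V₃ ≈ 0.0643 L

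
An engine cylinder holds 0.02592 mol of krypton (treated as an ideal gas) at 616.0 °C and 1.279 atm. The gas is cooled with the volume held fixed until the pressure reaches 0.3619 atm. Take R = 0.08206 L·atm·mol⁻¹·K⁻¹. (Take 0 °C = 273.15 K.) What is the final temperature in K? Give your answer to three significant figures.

Convert: T₁ = 889.1 K.
From PV = nRT: V₁ = nRT₁/P₁ = 1.479 L.
V constant ⇒ P ∝ T: V₂ = V₁; T₂ = T₁·(P₂/P₁) = 251.6 K.

T₂ ≈ 252 K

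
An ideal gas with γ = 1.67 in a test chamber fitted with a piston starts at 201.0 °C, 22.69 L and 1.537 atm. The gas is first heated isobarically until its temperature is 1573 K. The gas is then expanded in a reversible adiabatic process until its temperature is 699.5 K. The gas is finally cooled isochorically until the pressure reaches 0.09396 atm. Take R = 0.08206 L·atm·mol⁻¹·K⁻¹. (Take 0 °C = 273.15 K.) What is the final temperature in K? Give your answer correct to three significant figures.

T₄ ≈ 322 K

Convert: T₁ = 474.1 K.
Isobaric, so V/T is constant: P₂ = P₁; V₂ = V₁·(T₂/T₁) = 75.27 L.
Reversible adiabatic, γ = 1.67: P₃ = P₂·(T₃/T₂)^(γ/(γ−1)) = 0.2039 atm; V₃ = V₂·(T₂/T₃)^(1/(γ−1)) = 252.3 L.
Isochoric, so P/T is constant: V₄ = V₃; T₄ = T₃·(P₄/P₃) = 322.3 K.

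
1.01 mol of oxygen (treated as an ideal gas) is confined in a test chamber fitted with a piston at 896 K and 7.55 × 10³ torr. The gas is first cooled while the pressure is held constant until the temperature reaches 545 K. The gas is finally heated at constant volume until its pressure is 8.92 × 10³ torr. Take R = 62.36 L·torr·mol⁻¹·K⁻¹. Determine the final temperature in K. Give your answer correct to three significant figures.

From PV = nRT: V₁ = nRT₁/P₁ = 7.475 L.
P constant ⇒ V ∝ T: P₂ = P₁; V₂ = V₁·(T₂/T₁) = 4.546 L.
V constant ⇒ P ∝ T: V₃ = V₂; T₃ = T₂·(P₃/P₂) = 643.9 K.

T₃ ≈ 644 K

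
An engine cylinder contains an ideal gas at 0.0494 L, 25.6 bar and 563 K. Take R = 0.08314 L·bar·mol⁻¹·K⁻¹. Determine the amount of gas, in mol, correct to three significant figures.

PV = nRT ⇒ n = PV/(RT) = (25.6 × 0.0494) / (0.08314 × 563)

n ≈ 0.0270 mol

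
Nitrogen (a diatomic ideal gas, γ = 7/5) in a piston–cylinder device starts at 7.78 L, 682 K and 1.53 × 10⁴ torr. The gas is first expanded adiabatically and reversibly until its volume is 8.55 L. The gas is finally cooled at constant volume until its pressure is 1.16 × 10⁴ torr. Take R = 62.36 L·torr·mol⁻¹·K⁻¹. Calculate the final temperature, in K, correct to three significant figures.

Reversible adiabatic, γ = 7/5: T₂ = T₁·(V₁/V₂)^(γ−1) = 656.7 K; P₂ = P₁·(V₁/V₂)^γ = 1.341e+04 torr.
V constant ⇒ P ∝ T: V₃ = V₂; T₃ = T₂·(P₃/P₂) = 568.2 K.

T₃ ≈ 568 K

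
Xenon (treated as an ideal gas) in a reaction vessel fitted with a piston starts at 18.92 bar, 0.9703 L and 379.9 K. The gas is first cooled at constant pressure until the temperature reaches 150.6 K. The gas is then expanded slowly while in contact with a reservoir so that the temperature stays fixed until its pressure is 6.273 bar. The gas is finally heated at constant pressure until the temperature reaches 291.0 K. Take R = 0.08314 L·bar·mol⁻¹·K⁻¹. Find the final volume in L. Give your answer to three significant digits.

P constant ⇒ V ∝ T: P₂ = P₁; V₂ = V₁·(T₂/T₁) = 0.3846 L.
T constant ⇒ Boyle's law P V = const: T₃ = T₂; V₃ = V₂·(P₂/P₃) = 1.160 L.
P constant ⇒ V ∝ T: P₄ = P₃; V₄ = V₃·(T₄/T₃) = 2.242 L.

V₄ ≈ 2.24 L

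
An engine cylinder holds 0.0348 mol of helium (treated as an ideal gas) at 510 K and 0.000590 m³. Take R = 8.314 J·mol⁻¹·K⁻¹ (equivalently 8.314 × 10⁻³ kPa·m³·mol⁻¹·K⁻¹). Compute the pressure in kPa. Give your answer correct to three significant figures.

P ≈ 250 kPa

PV = nRT ⇒ P = nRT/V = (0.0348 × 8.314 × 10⁻³ × 510) / 0.000590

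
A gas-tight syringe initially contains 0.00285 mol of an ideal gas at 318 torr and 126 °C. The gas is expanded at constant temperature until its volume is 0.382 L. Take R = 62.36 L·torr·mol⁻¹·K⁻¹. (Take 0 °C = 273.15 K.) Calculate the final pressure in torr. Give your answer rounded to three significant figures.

P₂ ≈ 186 torr

Convert: T₁ = 399.1 K.
From PV = nRT: V₁ = nRT₁/P₁ = 0.2231 L.
T constant ⇒ Boyle's law P V = const: T₂ = T₁; P₂ = P₁·(V₁/V₂) = 185.7 torr.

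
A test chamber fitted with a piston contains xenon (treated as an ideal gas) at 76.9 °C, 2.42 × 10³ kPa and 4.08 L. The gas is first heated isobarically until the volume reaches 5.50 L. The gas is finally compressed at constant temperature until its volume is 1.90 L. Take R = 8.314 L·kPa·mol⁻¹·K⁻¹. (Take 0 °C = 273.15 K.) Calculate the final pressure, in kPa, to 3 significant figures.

Convert: T₁ = 350.0 K.
Isobaric, so V/T is constant: P₂ = P₁; T₂ = T₁·(V₂/V₁) = 471.9 K.
Isothermal, so P V is constant: T₃ = T₂; P₃ = P₂·(V₂/V₃) = 7005 kPa.

P₃ ≈ 7.01e+03 kPa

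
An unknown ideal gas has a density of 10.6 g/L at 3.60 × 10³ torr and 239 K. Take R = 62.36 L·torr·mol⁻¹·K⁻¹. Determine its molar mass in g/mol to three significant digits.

M ≈ 43.9 g/mol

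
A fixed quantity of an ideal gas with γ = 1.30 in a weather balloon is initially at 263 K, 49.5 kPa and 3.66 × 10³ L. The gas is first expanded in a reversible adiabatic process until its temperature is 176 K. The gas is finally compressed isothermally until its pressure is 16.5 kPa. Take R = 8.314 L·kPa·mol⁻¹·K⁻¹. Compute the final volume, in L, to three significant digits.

V₃ ≈ 7.35e+03 L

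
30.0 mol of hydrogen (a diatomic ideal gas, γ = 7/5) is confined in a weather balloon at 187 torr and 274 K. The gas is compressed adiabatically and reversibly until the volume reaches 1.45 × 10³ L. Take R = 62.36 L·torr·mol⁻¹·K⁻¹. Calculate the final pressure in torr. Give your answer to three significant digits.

From PV = nRT: V₁ = nRT₁/P₁ = 2741 L.
Reversible adiabatic, γ = 7/5: T₂ = T₁·(V₁/V₂)^(γ−1) = 353.5 K; P₂ = P₁·(V₁/V₂)^γ = 456.1 torr.

P₂ ≈ 456 torr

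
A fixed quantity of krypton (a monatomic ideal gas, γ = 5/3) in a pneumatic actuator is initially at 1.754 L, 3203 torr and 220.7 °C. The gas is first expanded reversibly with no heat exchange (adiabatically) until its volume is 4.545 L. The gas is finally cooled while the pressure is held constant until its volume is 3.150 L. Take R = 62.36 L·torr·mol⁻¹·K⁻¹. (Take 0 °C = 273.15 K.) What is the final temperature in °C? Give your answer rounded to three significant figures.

Convert: T₁ = 493.8 K.
Reversible adiabatic, γ = 5/3: T₂ = T₁·(V₁/V₂)^(γ−1) = 261.8 K; P₂ = P₁·(V₁/V₂)^γ = 655.2 torr.
P constant ⇒ V ∝ T: P₃ = P₂; T₃ = T₂·(V₃/V₂) = 181.4 K.

T₃ ≈ -91.7 °C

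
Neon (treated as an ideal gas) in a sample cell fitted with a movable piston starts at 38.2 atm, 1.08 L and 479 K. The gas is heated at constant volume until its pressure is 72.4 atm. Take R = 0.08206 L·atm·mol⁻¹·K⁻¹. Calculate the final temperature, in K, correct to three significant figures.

T₂ ≈ 908 K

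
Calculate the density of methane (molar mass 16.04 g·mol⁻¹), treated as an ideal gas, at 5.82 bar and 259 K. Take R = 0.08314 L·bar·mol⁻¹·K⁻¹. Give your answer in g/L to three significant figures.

ρ = PM/(RT) = (5.82 × 16.04) / (0.08314 × 259.0)

ρ ≈ 4.34 g/L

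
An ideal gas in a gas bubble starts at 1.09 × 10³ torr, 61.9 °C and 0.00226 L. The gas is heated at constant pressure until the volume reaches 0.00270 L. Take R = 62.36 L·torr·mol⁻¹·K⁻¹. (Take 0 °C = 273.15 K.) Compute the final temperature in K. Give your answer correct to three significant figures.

Convert: T₁ = 335.0 K.
P constant ⇒ V ∝ T: P₂ = P₁; T₂ = T₁·(V₂/V₁) = 400.3 K.

T₂ ≈ 400 K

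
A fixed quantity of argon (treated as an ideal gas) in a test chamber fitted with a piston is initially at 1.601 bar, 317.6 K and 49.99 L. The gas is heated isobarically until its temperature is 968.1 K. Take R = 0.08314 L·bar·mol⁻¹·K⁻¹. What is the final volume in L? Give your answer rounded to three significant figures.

V₂ ≈ 152 L

P constant ⇒ V ∝ T: P₂ = P₁; V₂ = V₁·(T₂/T₁) = 152.4 L.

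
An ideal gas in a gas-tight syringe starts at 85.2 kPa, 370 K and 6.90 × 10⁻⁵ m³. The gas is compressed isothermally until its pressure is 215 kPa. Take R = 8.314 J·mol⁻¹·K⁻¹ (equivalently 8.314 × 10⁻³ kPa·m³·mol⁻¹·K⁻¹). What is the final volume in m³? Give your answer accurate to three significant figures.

V₂ ≈ 2.73e-05 m³

Isothermal, so P V is constant: T₂ = T₁; V₂ = V₁·(P₁/P₂) = 2.734e-05 m³.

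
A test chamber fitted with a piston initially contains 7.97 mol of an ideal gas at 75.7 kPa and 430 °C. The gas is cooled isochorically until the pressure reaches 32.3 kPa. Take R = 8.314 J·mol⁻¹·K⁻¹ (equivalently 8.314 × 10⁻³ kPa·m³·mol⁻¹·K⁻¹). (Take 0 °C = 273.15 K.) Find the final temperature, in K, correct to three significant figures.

T₂ ≈ 300 K

Convert: T₁ = 703.1 K.
From PV = nRT: V₁ = nRT₁/P₁ = 0.6155 m³.
V constant ⇒ P ∝ T: V₂ = V₁; T₂ = T₁·(P₂/P₁) = 300.0 K.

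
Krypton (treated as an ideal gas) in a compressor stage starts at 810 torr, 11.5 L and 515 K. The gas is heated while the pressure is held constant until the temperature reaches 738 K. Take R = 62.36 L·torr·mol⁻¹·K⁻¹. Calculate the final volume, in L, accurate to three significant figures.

Isobaric, so V/T is constant: P₂ = P₁; V₂ = V₁·(T₂/T₁) = 16.48 L.

V₂ ≈ 16.5 L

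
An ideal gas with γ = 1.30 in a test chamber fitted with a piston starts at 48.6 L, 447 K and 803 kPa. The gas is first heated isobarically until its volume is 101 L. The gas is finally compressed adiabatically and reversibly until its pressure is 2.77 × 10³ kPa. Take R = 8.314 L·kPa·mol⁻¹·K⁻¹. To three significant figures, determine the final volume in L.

V₃ ≈ 39.0 L

Isobaric, so V/T is constant: P₂ = P₁; T₂ = T₁·(V₂/V₁) = 929.0 K.
Reversible adiabatic, γ = 1.30: T₃ = T₂·(P₃/P₂)^((γ−1)/γ) = 1236 K; V₃ = V₂·(P₂/P₃)^(1/γ) = 38.96 L.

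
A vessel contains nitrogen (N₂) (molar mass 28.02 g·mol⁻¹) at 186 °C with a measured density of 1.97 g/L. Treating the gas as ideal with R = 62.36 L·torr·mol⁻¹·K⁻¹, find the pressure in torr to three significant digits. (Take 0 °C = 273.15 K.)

P ≈ 2.01e+03 torr

ρ = PM/(RT) ⇒ P = ρRT/M = (1.97 × 62.36 × 459.1) / 28.02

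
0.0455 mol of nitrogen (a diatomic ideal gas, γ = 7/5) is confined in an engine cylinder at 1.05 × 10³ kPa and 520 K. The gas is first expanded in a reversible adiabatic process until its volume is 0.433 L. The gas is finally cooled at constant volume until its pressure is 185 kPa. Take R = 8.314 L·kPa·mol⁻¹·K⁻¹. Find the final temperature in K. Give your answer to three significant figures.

T₃ ≈ 212 K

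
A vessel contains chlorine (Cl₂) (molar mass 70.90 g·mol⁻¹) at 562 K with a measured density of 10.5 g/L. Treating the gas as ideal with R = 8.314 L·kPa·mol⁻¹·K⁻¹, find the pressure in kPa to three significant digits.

ρ = PM/(RT) ⇒ P = ρRT/M = (10.5 × 8.314 × 562.0) / 70.90

P ≈ 692 kPa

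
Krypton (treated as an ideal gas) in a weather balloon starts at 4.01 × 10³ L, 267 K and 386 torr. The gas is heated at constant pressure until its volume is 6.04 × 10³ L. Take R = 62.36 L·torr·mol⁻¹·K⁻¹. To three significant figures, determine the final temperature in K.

T₂ ≈ 402 K

P constant ⇒ V ∝ T: P₂ = P₁; T₂ = T₁·(V₂/V₁) = 402.2 K.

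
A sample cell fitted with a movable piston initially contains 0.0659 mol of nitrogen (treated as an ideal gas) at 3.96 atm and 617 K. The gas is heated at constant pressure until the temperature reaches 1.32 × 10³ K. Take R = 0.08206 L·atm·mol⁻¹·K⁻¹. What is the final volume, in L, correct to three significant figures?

From PV = nRT: V₁ = nRT₁/P₁ = 0.8426 L.
P constant ⇒ V ∝ T: P₂ = P₁; V₂ = V₁·(T₂/T₁) = 1.803 L.

V₂ ≈ 1.80 L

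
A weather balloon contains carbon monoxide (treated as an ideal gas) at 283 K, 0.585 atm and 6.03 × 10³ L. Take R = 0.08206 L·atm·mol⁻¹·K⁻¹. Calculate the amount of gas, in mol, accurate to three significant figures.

n ≈ 152 mol

PV = nRT ⇒ n = PV/(RT) = (0.585 × 6.03e+03) / (0.08206 × 283)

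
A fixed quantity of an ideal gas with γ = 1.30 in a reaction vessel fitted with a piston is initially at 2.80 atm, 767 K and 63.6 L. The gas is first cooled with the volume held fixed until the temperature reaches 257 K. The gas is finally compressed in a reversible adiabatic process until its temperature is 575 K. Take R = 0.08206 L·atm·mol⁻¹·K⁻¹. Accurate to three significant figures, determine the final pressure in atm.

Isochoric, so P/T is constant: V₂ = V₁; P₂ = P₁·(T₂/T₁) = 0.9382 atm.
Reversible adiabatic, γ = 1.30: P₃ = P₂·(T₃/T₂)^(γ/(γ−1)) = 30.75 atm; V₃ = V₂·(T₂/T₃)^(1/(γ−1)) = 4.342 L.

P₃ ≈ 30.7 atm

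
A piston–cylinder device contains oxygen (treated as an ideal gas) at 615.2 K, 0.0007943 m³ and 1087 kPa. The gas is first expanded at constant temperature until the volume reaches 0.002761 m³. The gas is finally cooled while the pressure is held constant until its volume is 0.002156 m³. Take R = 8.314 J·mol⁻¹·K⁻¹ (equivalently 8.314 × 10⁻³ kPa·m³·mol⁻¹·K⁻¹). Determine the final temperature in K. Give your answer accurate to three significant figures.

Isothermal, so P V is constant: T₂ = T₁; P₂ = P₁·(V₁/V₂) = 312.7 kPa.
P constant ⇒ V ∝ T: P₃ = P₂; T₃ = T₂·(V₃/V₂) = 480.4 K.

T₃ ≈ 480 K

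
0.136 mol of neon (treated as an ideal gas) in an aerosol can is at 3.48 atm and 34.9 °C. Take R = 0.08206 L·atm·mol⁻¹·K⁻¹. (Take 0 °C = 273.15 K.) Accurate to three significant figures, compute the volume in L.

Convert: T = 308.05 K.
PV = nRT ⇒ V = nRT/P = (0.136 × 0.08206 × 308.05) / 3.48

V ≈ 0.988 L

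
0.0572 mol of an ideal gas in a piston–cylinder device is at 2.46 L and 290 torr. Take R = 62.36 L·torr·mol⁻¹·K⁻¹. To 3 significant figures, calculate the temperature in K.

T ≈ 200 K

PV = nRT ⇒ T = PV/(nR) = (290 × 2.46) / (0.0572 × 62.36)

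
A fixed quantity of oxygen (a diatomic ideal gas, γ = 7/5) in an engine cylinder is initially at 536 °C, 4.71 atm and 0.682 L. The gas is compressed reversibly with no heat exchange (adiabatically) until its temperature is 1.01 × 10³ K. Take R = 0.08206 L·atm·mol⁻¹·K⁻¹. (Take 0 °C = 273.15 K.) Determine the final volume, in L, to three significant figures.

Convert: T₁ = 809.1 K.
Reversible adiabatic, γ = 7/5: P₂ = P₁·(T₂/T₁)^(γ/(γ−1)) = 10.23 atm; V₂ = V₁·(T₁/T₂)^(1/(γ−1)) = 0.3918 L.

V₂ ≈ 0.392 L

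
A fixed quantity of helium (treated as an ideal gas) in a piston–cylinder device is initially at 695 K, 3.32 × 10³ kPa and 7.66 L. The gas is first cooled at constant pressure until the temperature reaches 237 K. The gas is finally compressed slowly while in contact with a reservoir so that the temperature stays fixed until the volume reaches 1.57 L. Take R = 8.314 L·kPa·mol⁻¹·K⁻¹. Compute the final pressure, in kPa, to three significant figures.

Isobaric, so V/T is constant: P₂ = P₁; V₂ = V₁·(T₂/T₁) = 2.612 L.
Isothermal, so P V is constant: T₃ = T₂; P₃ = P₂·(V₂/V₃) = 5524 kPa.

P₃ ≈ 5.52e+03 kPa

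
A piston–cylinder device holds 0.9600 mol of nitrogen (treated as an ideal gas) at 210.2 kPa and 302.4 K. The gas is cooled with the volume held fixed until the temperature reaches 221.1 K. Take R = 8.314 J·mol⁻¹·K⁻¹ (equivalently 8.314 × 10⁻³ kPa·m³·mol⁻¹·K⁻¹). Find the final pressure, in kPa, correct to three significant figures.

P₂ ≈ 154 kPa

From PV = nRT: V₁ = nRT₁/P₁ = 0.01148 m³.
V constant ⇒ P ∝ T: V₂ = V₁; P₂ = P₁·(T₂/T₁) = 153.7 kPa.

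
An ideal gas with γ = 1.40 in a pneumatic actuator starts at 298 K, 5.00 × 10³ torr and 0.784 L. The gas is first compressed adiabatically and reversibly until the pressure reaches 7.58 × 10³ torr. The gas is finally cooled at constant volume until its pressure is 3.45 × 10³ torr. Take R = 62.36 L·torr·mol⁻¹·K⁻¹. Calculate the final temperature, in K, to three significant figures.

Adiabatic (γ = 1.40), T V^(γ−1) and P V^γ constant: T₂ = T₁·(P₂/P₁)^((γ−1)/γ) = 335.6 K; V₂ = V₁·(P₁/P₂)^(1/γ) = 0.5824 L.
V constant ⇒ P ∝ T: V₃ = V₂; T₃ = T₂·(P₃/P₂) = 152.8 K.

T₃ ≈ 153 K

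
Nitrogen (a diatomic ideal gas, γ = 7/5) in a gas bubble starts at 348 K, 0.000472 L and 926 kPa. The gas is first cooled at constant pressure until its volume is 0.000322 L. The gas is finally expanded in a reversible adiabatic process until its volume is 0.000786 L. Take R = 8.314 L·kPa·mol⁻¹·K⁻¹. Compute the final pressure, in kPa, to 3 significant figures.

P₃ ≈ 265 kPa

Isobaric, so V/T is constant: P₂ = P₁; T₂ = T₁·(V₂/V₁) = 237.4 K.
Adiabatic (γ = 7/5), T V^(γ−1) and P V^γ constant: T₃ = T₂·(V₂/V₃)^(γ−1) = 166.1 K; P₃ = P₂·(V₂/V₃)^γ = 265.5 kPa.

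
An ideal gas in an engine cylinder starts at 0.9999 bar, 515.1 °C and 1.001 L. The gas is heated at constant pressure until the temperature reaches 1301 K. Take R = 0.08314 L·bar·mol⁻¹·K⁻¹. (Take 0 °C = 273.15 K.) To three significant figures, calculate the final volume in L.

V₂ ≈ 1.65 L

Convert: T₁ = 788.2 K.
Isobaric, so V/T is constant: P₂ = P₁; V₂ = V₁·(T₂/T₁) = 1.652 L.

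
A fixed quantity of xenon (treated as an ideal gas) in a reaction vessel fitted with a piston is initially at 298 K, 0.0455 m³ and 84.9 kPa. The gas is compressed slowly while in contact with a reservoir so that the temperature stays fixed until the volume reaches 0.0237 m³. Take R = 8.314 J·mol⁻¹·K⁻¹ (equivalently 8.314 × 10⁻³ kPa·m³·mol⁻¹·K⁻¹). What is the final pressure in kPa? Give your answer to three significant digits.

P₂ ≈ 163 kPa

Isothermal, so P V is constant: T₂ = T₁; P₂ = P₁·(V₁/V₂) = 163.0 kPa.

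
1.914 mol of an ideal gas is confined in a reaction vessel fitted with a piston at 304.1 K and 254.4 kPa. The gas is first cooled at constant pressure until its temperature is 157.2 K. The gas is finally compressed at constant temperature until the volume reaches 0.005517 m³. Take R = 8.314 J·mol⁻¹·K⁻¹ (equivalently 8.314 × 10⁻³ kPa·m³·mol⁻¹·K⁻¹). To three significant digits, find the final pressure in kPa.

P₃ ≈ 453 kPa

From PV = nRT: V₁ = nRT₁/P₁ = 0.01902 m³.
P constant ⇒ V ∝ T: P₂ = P₁; V₂ = V₁·(T₂/T₁) = 0.009833 m³.
Isothermal, so P V is constant: T₃ = T₂; P₃ = P₂·(V₂/V₃) = 453.4 kPa.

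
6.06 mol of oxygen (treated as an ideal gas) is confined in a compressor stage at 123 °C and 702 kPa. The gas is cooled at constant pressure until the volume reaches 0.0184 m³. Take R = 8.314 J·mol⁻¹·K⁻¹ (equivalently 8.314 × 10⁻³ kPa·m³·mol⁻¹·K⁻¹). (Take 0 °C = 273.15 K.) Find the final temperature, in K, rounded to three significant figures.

T₂ ≈ 256 K

Convert: T₁ = 396.1 K.
From PV = nRT: V₁ = nRT₁/P₁ = 0.02843 m³.
P constant ⇒ V ∝ T: P₂ = P₁; T₂ = T₁·(V₂/V₁) = 256.4 K.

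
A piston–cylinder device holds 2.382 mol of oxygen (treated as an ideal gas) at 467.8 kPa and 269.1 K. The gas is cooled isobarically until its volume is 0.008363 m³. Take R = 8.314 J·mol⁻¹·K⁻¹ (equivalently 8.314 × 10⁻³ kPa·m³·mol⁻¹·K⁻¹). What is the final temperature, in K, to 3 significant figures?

T₂ ≈ 198 K

From PV = nRT: V₁ = nRT₁/P₁ = 0.01139 m³.
Isobaric, so V/T is constant: P₂ = P₁; T₂ = T₁·(V₂/V₁) = 197.5 K.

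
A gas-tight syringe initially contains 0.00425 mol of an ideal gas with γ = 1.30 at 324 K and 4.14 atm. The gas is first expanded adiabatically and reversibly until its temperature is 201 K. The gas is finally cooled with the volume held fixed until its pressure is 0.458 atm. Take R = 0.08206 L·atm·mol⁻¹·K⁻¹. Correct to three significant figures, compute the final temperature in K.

From PV = nRT: V₁ = nRT₁/P₁ = 0.02729 L.
Adiabatic (γ = 1.30), T V^(γ−1) and P V^γ constant: P₂ = P₁·(T₂/T₁)^(γ/(γ−1)) = 0.5230 atm; V₂ = V₁·(T₁/T₂)^(1/(γ−1)) = 0.1340 L.
V constant ⇒ P ∝ T: V₃ = V₂; T₃ = T₂·(P₃/P₂) = 176.0 K.

T₃ ≈ 176 K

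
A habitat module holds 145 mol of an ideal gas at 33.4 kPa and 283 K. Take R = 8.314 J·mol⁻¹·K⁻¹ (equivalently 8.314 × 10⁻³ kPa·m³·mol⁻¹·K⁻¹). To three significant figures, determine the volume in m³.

V ≈ 10.2 m³

PV = nRT ⇒ V = nRT/P = (145 × 8.314 × 10⁻³ × 283) / 33.4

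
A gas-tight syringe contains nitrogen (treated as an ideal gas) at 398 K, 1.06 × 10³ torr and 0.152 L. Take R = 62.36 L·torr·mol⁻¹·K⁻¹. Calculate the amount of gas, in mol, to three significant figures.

PV = nRT ⇒ n = PV/(RT) = (1.06e+03 × 0.152) / (62.36 × 398)

n ≈ 0.00649 mol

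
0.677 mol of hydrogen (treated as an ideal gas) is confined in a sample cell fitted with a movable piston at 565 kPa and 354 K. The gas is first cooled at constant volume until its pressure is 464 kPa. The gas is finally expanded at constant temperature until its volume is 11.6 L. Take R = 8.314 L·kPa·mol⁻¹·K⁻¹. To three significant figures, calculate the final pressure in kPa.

P₃ ≈ 141 kPa

From PV = nRT: V₁ = nRT₁/P₁ = 3.527 L.
Isochoric, so P/T is constant: V₂ = V₁; T₂ = T₁·(P₂/P₁) = 290.7 K.
T constant ⇒ Boyle's law P V = const: T₃ = T₂; P₃ = P₂·(V₂/V₃) = 141.1 kPa.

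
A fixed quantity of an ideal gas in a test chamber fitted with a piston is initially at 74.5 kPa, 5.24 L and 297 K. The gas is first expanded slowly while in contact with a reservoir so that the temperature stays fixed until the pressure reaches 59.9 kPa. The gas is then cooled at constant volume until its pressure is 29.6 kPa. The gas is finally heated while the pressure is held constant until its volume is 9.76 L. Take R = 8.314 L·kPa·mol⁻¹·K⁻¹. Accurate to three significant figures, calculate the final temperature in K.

T constant ⇒ Boyle's law P V = const: T₂ = T₁; V₂ = V₁·(P₁/P₂) = 6.517 L.
Isochoric, so P/T is constant: V₃ = V₂; T₃ = T₂·(P₃/P₂) = 146.8 K.
P constant ⇒ V ∝ T: P₄ = P₃; T₄ = T₃·(V₄/V₃) = 219.8 K.

T₄ ≈ 220 K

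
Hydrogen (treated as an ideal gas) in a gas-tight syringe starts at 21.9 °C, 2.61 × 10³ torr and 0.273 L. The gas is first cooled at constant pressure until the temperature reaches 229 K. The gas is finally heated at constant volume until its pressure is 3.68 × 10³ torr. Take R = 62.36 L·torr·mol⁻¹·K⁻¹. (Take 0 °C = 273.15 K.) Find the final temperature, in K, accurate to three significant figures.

T₃ ≈ 323 K

Convert: T₁ = 295.0 K.
Isobaric, so V/T is constant: P₂ = P₁; V₂ = V₁·(T₂/T₁) = 0.2119 L.
Isochoric, so P/T is constant: V₃ = V₂; T₃ = T₂·(P₃/P₂) = 322.9 K.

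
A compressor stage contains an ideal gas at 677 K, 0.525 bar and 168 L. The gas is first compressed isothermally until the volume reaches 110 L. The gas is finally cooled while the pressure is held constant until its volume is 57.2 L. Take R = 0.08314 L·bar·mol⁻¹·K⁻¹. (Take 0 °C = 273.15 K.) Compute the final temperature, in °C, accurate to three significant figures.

Isothermal, so P V is constant: T₂ = T₁; P₂ = P₁·(V₁/V₂) = 0.8018 bar.
Isobaric, so V/T is constant: P₃ = P₂; T₃ = T₂·(V₃/V₂) = 352.0 K.

T₃ ≈ 78.9 °C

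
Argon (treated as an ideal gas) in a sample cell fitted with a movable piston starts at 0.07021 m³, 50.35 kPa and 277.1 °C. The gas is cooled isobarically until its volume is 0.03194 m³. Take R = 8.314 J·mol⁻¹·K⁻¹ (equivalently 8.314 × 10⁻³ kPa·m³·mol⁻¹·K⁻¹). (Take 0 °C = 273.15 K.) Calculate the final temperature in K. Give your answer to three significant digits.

Convert: T₁ = 550.2 K.
P constant ⇒ V ∝ T: P₂ = P₁; T₂ = T₁·(V₂/V₁) = 250.3 K.

T₂ ≈ 250 K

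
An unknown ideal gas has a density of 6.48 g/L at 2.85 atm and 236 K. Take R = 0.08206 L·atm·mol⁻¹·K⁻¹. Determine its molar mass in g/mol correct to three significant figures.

M ≈ 44.0 g/mol

ρ = PM/(RT) ⇒ M = ρRT/P = (6.48 × 0.08206 × 236.0) / 2.85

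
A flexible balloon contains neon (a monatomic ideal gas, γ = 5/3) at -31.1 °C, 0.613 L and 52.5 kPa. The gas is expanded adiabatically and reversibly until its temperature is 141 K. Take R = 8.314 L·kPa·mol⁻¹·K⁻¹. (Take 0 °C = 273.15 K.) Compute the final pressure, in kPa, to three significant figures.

P₂ ≈ 13.6 kPa

Convert: T₁ = 242.0 K.
Adiabatic (γ = 5/3), T V^(γ−1) and P V^γ constant: P₂ = P₁·(T₂/T₁)^(γ/(γ−1)) = 13.60 kPa; V₂ = V₁·(T₁/T₂)^(1/(γ−1)) = 1.379 L.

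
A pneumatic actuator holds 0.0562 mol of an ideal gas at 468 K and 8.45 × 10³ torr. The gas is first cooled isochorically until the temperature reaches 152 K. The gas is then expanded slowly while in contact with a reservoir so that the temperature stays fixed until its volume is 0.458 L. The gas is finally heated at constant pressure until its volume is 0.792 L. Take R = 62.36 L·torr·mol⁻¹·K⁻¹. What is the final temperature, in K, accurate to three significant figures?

T₄ ≈ 263 K

From PV = nRT: V₁ = nRT₁/P₁ = 0.1941 L.
Isochoric, so P/T is constant: V₂ = V₁; P₂ = P₁·(T₂/T₁) = 2744 torr.
T constant ⇒ Boyle's law P V = const: T₃ = T₂; P₃ = P₂·(V₂/V₃) = 1163 torr.
P constant ⇒ V ∝ T: P₄ = P₃; T₄ = T₃·(V₄/V₃) = 262.8 K.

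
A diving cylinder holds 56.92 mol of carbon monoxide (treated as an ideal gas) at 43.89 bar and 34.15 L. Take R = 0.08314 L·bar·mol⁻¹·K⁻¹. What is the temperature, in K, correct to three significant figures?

PV = nRT ⇒ T = PV/(nR) = (43.89 × 34.15) / (56.92 × 0.08314)

T ≈ 317 K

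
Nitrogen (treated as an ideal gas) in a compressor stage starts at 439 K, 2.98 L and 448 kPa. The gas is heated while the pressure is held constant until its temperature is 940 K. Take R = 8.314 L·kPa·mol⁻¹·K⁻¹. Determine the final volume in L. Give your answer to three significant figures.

Isobaric, so V/T is constant: P₂ = P₁; V₂ = V₁·(T₂/T₁) = 6.381 L.

V₂ ≈ 6.38 L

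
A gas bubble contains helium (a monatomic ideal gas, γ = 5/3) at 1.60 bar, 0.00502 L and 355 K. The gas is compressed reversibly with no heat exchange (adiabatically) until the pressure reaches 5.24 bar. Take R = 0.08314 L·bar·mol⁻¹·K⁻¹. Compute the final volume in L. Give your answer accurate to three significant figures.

V₂ ≈ 0.00246 L

Reversible adiabatic, γ = 5/3: T₂ = T₁·(P₂/P₁)^((γ−1)/γ) = 570.6 K; V₂ = V₁·(P₁/P₂)^(1/γ) = 0.002464 L.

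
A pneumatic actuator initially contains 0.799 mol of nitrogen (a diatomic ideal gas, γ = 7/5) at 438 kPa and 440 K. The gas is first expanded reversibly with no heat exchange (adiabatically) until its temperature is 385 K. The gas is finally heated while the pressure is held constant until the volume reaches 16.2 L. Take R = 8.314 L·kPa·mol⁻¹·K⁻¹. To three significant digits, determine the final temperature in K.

From PV = nRT: V₁ = nRT₁/P₁ = 6.673 L.
Adiabatic (γ = 7/5), T V^(γ−1) and P V^γ constant: P₂ = P₁·(T₂/T₁)^(γ/(γ−1)) = 274.5 kPa; V₂ = V₁·(T₁/T₂)^(1/(γ−1)) = 9.318 L.
P constant ⇒ V ∝ T: P₃ = P₂; T₃ = T₂·(V₃/V₂) = 669.4 K.

T₃ ≈ 669 K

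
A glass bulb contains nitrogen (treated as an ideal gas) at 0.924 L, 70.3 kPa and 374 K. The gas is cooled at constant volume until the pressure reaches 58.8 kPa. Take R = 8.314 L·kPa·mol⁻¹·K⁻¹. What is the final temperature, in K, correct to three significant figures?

V constant ⇒ P ∝ T: V₂ = V₁; T₂ = T₁·(P₂/P₁) = 312.8 K.

T₂ ≈ 313 K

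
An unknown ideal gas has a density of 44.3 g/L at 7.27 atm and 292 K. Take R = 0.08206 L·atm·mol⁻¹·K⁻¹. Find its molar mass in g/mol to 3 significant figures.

ρ = PM/(RT) ⇒ M = ρRT/P = (44.3 × 0.08206 × 292.0) / 7.27

M ≈ 146 g/mol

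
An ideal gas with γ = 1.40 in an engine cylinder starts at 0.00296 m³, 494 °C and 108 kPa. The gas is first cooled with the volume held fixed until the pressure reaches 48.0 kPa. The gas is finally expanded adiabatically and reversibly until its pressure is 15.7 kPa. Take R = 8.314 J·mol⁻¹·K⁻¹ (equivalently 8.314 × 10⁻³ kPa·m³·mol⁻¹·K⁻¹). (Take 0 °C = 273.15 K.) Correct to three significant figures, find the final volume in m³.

V₃ ≈ 0.00658 m³

Convert: T₁ = 767.1 K.
Isochoric, so P/T is constant: V₂ = V₁; T₂ = T₁·(P₂/P₁) = 341.0 K.
Adiabatic (γ = 1.40), T V^(γ−1) and P V^γ constant: T₃ = T₂·(P₃/P₂)^((γ−1)/γ) = 247.8 K; V₃ = V₂·(P₂/P₃)^(1/γ) = 0.006576 m³.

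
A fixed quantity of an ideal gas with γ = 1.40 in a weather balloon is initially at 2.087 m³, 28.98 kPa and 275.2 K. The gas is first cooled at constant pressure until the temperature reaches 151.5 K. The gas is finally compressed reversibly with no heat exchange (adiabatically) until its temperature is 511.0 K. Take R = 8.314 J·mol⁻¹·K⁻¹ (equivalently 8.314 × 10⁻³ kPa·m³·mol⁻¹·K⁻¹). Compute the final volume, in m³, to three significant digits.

V₃ ≈ 0.0550 m³

Isobaric, so V/T is constant: P₂ = P₁; V₂ = V₁·(T₂/T₁) = 1.149 m³.
Reversible adiabatic, γ = 1.40: P₃ = P₂·(T₃/T₂)^(γ/(γ−1)) = 2042 kPa; V₃ = V₂·(T₂/T₃)^(1/(γ−1)) = 0.05499 m³.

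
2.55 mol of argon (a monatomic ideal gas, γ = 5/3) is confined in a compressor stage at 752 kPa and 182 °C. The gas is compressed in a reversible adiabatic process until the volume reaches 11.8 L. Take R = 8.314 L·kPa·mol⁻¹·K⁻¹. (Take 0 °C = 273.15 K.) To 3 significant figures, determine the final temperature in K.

T₂ ≈ 481 K

Convert: T₁ = 455.1 K.
From PV = nRT: V₁ = nRT₁/P₁ = 12.83 L.
Reversible adiabatic, γ = 5/3: T₂ = T₁·(V₁/V₂)^(γ−1) = 481.3 K; P₂ = P₁·(V₁/V₂)^γ = 864.8 kPa.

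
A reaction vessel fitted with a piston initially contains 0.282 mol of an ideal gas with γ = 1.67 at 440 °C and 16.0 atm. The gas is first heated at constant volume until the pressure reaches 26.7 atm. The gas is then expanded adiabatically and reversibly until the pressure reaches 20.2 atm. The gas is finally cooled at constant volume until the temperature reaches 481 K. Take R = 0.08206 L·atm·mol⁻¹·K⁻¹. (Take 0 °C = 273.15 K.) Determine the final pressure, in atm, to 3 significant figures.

Convert: T₁ = 713.1 K.
From PV = nRT: V₁ = nRT₁/P₁ = 1.031 L.
V constant ⇒ P ∝ T: V₂ = V₁; T₂ = T₁·(P₂/P₁) = 1190 K.
Reversible adiabatic, γ = 1.67: T₃ = T₂·(P₃/P₂)^((γ−1)/γ) = 1064 K; V₃ = V₂·(P₂/P₃)^(1/γ) = 1.219 L.
Isochoric, so P/T is constant: V₄ = V₃; P₄ = P₃·(T₄/T₃) = 9.131 atm.

P₄ ≈ 9.13 atm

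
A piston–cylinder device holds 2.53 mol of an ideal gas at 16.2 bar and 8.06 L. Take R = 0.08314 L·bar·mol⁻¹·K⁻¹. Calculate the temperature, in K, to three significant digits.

PV = nRT ⇒ T = PV/(nR) = (16.2 × 8.06) / (2.53 × 0.08314)

T ≈ 621 K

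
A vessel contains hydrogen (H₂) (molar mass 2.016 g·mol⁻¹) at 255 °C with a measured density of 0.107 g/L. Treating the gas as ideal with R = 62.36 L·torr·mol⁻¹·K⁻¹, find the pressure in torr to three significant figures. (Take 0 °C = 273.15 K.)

ρ = PM/(RT) ⇒ P = ρRT/M = (0.107 × 62.36 × 528.1) / 2.016

P ≈ 1.75e+03 torr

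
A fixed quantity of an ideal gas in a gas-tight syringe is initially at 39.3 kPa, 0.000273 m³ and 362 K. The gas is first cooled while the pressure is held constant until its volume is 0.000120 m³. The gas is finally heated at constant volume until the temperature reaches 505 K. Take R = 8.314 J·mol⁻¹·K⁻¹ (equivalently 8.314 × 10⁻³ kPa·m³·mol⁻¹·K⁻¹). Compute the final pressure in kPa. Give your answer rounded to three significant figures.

P constant ⇒ V ∝ T: P₂ = P₁; T₂ = T₁·(V₂/V₁) = 159.1 K.
V constant ⇒ P ∝ T: V₃ = V₂; P₃ = P₂·(T₃/T₂) = 124.7 kPa.

P₃ ≈ 125 kPa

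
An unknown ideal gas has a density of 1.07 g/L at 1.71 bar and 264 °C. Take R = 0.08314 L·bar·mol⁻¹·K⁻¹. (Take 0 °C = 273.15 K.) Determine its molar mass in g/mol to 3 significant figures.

ρ = PM/(RT) ⇒ M = ρRT/P = (1.07 × 0.08314 × 537.1) / 1.71

M ≈ 27.9 g/mol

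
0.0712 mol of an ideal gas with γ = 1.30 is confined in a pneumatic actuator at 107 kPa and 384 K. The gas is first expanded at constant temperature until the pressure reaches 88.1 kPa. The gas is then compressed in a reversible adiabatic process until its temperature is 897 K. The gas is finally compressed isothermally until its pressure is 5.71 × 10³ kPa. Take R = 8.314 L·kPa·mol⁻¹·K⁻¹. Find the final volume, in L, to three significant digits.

V₄ ≈ 0.0930 L

From PV = nRT: V₁ = nRT₁/P₁ = 2.124 L.
T constant ⇒ Boyle's law P V = const: T₂ = T₁; V₂ = V₁·(P₁/P₂) = 2.580 L.
Adiabatic (γ = 1.30), T V^(γ−1) and P V^γ constant: P₃ = P₂·(T₃/T₂)^(γ/(γ−1)) = 3480 kPa; V₃ = V₂·(T₂/T₃)^(1/(γ−1)) = 0.1526 L.
Isothermal, so P V is constant: T₄ = T₃; V₄ = V₃·(P₃/P₄) = 0.09299 L.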